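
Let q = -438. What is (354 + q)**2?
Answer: 7056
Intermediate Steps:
(354 + q)**2 = (354 - 438)**2 = (-84)**2 = 7056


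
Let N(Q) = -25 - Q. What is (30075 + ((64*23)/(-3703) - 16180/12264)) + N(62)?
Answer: 2114572717/70518 ≈ 29986.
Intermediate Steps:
(30075 + ((64*23)/(-3703) - 16180/12264)) + N(62) = (30075 + ((64*23)/(-3703) - 16180/12264)) + (-25 - 1*62) = (30075 + (1472*(-1/3703) - 16180*1/12264)) + (-25 - 62) = (30075 + (-64/161 - 4045/3066)) - 87 = (30075 - 121067/70518) - 87 = 2120707783/70518 - 87 = 2114572717/70518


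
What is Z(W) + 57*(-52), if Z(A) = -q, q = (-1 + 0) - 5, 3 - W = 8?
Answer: -2958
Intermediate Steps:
W = -5 (W = 3 - 1*8 = 3 - 8 = -5)
q = -6 (q = -1 - 5 = -6)
Z(A) = 6 (Z(A) = -1*(-6) = 6)
Z(W) + 57*(-52) = 6 + 57*(-52) = 6 - 2964 = -2958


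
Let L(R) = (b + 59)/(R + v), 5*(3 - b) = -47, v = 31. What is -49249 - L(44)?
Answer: -6156244/125 ≈ -49250.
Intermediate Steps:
b = 62/5 (b = 3 - 1/5*(-47) = 3 + 47/5 = 62/5 ≈ 12.400)
L(R) = 357/(5*(31 + R)) (L(R) = (62/5 + 59)/(R + 31) = 357/(5*(31 + R)))
-49249 - L(44) = -49249 - 357/(5*(31 + 44)) = -49249 - 357/(5*75) = -49249 - 1*119/125 = -49249 - 119/125 = -6156244/125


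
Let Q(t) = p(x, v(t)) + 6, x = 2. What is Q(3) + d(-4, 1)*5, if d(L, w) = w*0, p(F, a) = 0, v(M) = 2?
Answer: 6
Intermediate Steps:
d(L, w) = 0
Q(t) = 6 (Q(t) = 0 + 6 = 6)
Q(3) + d(-4, 1)*5 = 6 + 0*5 = 6 + 0 = 6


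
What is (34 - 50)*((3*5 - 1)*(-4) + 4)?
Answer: 832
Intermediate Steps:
(34 - 50)*((3*5 - 1)*(-4) + 4) = -16*((15 - 1)*(-4) + 4) = -16*(14*(-4) + 4) = -16*(-56 + 4) = -16*(-52) = 832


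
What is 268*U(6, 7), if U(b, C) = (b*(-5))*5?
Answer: -40200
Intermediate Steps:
U(b, C) = -25*b (U(b, C) = -5*b*5 = -25*b)
268*U(6, 7) = 268*(-25*6) = 268*(-150) = -40200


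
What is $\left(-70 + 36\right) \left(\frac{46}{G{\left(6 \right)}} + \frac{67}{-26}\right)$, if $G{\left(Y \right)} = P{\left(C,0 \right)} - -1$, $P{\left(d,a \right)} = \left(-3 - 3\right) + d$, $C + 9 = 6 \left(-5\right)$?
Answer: $\frac{17612}{143} \approx 123.16$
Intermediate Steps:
$C = -39$ ($C = -9 + 6 \left(-5\right) = -9 - 30 = -39$)
$P{\left(d,a \right)} = -6 + d$
$G{\left(Y \right)} = -44$ ($G{\left(Y \right)} = \left(-6 - 39\right) - -1 = -45 + 1 = -44$)
$\left(-70 + 36\right) \left(\frac{46}{G{\left(6 \right)}} + \frac{67}{-26}\right) = \left(-70 + 36\right) \left(\frac{46}{-44} + \frac{67}{-26}\right) = - 34 \left(46 \left(- \frac{1}{44}\right) + 67 \left(- \frac{1}{26}\right)\right) = - 34 \left(- \frac{23}{22} - \frac{67}{26}\right) = \left(-34\right) \left(- \frac{518}{143}\right) = \frac{17612}{143}$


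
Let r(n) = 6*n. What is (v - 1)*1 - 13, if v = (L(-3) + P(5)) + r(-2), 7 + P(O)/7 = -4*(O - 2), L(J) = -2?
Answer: -161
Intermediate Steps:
P(O) = 7 - 28*O (P(O) = -49 + 7*(-4*(O - 2)) = -49 + 7*(-4*(-2 + O)) = -49 + 7*(8 - 4*O) = -49 + (56 - 28*O) = 7 - 28*O)
v = -147 (v = (-2 + (7 - 28*5)) + 6*(-2) = (-2 + (7 - 140)) - 12 = (-2 - 133) - 12 = -135 - 12 = -147)
(v - 1)*1 - 13 = (-147 - 1)*1 - 13 = -148*1 - 13 = -148 - 13 = -161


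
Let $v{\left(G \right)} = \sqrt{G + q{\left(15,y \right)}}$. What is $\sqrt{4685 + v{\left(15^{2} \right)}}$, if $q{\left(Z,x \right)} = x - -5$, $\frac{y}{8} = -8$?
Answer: $\sqrt{4685 + \sqrt{166}} \approx 68.541$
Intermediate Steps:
$y = -64$ ($y = 8 \left(-8\right) = -64$)
$q{\left(Z,x \right)} = 5 + x$ ($q{\left(Z,x \right)} = x + 5 = 5 + x$)
$v{\left(G \right)} = \sqrt{-59 + G}$ ($v{\left(G \right)} = \sqrt{G + \left(5 - 64\right)} = \sqrt{G - 59} = \sqrt{-59 + G}$)
$\sqrt{4685 + v{\left(15^{2} \right)}} = \sqrt{4685 + \sqrt{-59 + 15^{2}}} = \sqrt{4685 + \sqrt{-59 + 225}} = \sqrt{4685 + \sqrt{166}}$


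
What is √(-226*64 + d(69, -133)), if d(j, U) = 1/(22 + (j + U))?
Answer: I*√25514538/42 ≈ 120.27*I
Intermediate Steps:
d(j, U) = 1/(22 + U + j) (d(j, U) = 1/(22 + (U + j)) = 1/(22 + U + j))
√(-226*64 + d(69, -133)) = √(-226*64 + 1/(22 - 133 + 69)) = √(-14464 + 1/(-42)) = √(-14464 - 1/42) = √(-607489/42) = I*√25514538/42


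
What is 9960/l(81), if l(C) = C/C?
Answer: 9960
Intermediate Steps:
l(C) = 1
9960/l(81) = 9960/1 = 9960*1 = 9960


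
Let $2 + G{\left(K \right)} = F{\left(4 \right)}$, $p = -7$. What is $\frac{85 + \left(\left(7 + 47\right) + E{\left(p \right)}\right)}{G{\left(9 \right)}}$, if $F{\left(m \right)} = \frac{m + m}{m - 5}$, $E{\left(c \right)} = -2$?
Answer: $- \frac{137}{10} \approx -13.7$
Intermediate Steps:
$F{\left(m \right)} = \frac{2 m}{-5 + m}$
$G{\left(K \right)} = -10$ ($G{\left(K \right)} = -2 + 2 \cdot 4 \frac{1}{-5 + 4} = -2 + 2 \cdot 4 \frac{1}{-1} = -2 + 2 \cdot 4 \left(-1\right) = -2 - 8 = -10$)
$\frac{85 + \left(\left(7 + 47\right) + E{\left(p \right)}\right)}{G{\left(9 \right)}} = \frac{85 + \left(\left(7 + 47\right) - 2\right)}{-10} = \left(85 + \left(54 - 2\right)\right) \left(- \frac{1}{10}\right) = \left(85 + 52\right) \left(- \frac{1}{10}\right) = 137 \left(- \frac{1}{10}\right) = - \frac{137}{10}$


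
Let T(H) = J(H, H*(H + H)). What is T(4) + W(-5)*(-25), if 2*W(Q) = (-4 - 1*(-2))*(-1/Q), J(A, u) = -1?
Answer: 4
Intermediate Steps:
T(H) = -1
W(Q) = 1/Q (W(Q) = ((-4 - 1*(-2))*(-1/Q))/2 = ((-4 + 2)*(-1/Q))/2 = (-(-2)/Q)/2 = (2/Q)/2 = 1/Q)
T(4) + W(-5)*(-25) = -1 - 25/(-5) = -1 - ⅕*(-25) = -1 + 5 = 4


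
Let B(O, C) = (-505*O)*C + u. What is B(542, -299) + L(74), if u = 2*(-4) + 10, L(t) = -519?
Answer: 81838773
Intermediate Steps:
u = 2 (u = -8 + 10 = 2)
B(O, C) = 2 - 505*C*O (B(O, C) = (-505*O)*C + 2 = -505*C*O + 2 = 2 - 505*C*O)
B(542, -299) + L(74) = (2 - 505*(-299)*542) - 519 = (2 + 81839290) - 519 = 81839292 - 519 = 81838773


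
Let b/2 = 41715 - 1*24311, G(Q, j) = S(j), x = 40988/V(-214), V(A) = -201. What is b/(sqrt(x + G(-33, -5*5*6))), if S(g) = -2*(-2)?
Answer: -8702*I*sqrt(2019246)/5023 ≈ -2461.8*I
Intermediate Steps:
S(g) = 4
x = -40988/201 (x = 40988/(-201) = 40988*(-1/201) = -40988/201 ≈ -203.92)
G(Q, j) = 4
b = 34808 (b = 2*(41715 - 1*24311) = 2*(41715 - 24311) = 2*17404 = 34808)
b/(sqrt(x + G(-33, -5*5*6))) = 34808/(sqrt(-40988/201 + 4)) = 34808/(sqrt(-40184/201)) = 34808/((2*I*sqrt(2019246)/201)) = 34808*(-I*sqrt(2019246)/20092) = -8702*I*sqrt(2019246)/5023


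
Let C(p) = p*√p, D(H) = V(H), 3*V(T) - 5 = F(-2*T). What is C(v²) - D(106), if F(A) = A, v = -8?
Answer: 581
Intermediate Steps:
V(T) = 5/3 - 2*T/3 (V(T) = 5/3 + (-2*T)/3 = 5/3 - 2*T/3)
D(H) = 5/3 - 2*H/3
C(p) = p^(3/2)
C(v²) - D(106) = ((-8)²)^(3/2) - (5/3 - ⅔*106) = 64^(3/2) - (5/3 - 212/3) = 512 - 1*(-69) = 512 + 69 = 581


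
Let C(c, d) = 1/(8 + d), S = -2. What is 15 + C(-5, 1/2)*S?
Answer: 251/17 ≈ 14.765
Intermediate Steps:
15 + C(-5, 1/2)*S = 15 - 2/(8 + 1/2) = 15 - 2/(8 + ½) = 15 - 2/(17/2) = 15 + (2/17)*(-2) = 15 - 4/17 = 251/17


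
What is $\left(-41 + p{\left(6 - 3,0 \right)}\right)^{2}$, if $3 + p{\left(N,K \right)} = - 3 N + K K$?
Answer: $2809$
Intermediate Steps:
$p{\left(N,K \right)} = -3 + K^{2} - 3 N$ ($p{\left(N,K \right)} = -3 + \left(- 3 N + K K\right) = -3 + \left(- 3 N + K^{2}\right) = -3 + \left(K^{2} - 3 N\right) = -3 + K^{2} - 3 N$)
$\left(-41 + p{\left(6 - 3,0 \right)}\right)^{2} = \left(-41 - \left(3 + 0 + 3 \left(6 - 3\right)\right)\right)^{2} = \left(-41 - 12\right)^{2} = \left(-53\right)^{2} = 2809$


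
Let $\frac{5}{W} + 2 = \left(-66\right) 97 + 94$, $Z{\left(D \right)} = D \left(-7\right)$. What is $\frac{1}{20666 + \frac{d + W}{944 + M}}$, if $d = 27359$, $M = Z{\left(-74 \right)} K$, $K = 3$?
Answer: $\frac{3152476}{65183596073} \approx 4.8363 \cdot 10^{-5}$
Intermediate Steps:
$Z{\left(D \right)} = - 7 D$
$M = 1554$ ($M = \left(-7\right) \left(-74\right) 3 = 518 \cdot 3 = 1554$)
$W = - \frac{1}{1262}$ ($W = \frac{5}{-2 + \left(\left(-66\right) 97 + 94\right)} = \frac{5}{-2 + \left(-6402 + 94\right)} = \frac{5}{-2 - 6308} = \frac{5}{-6310} = 5 \left(- \frac{1}{6310}\right) = - \frac{1}{1262} \approx -0.00079239$)
$\frac{1}{20666 + \frac{d + W}{944 + M}} = \frac{1}{20666 + \frac{27359 - \frac{1}{1262}}{944 + 1554}} = \frac{1}{20666 + \frac{34527057}{1262 \cdot 2498}} = \frac{1}{20666 + \frac{34527057}{1262} \cdot \frac{1}{2498}} = \frac{1}{20666 + \frac{34527057}{3152476}} = \frac{1}{\frac{65183596073}{3152476}} = \frac{3152476}{65183596073}$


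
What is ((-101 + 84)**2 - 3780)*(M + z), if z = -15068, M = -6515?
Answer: 75346253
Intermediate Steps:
((-101 + 84)**2 - 3780)*(M + z) = ((-101 + 84)**2 - 3780)*(-6515 - 15068) = ((-17)**2 - 3780)*(-21583) = (289 - 3780)*(-21583) = -3491*(-21583) = 75346253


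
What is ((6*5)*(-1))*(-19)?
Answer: 570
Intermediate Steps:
((6*5)*(-1))*(-19) = (30*(-1))*(-19) = -30*(-19) = 570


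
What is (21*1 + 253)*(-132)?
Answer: -36168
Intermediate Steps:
(21*1 + 253)*(-132) = (21 + 253)*(-132) = 274*(-132) = -36168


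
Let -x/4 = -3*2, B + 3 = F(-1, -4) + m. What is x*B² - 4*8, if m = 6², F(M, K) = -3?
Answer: 21568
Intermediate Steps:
m = 36
B = 30 (B = -3 + (-3 + 36) = -3 + 33 = 30)
x = 24 (x = -(-12)*2 = -4*(-6) = 24)
x*B² - 4*8 = 24*30² - 4*8 = 24*900 - 32 = 21600 - 32 = 21568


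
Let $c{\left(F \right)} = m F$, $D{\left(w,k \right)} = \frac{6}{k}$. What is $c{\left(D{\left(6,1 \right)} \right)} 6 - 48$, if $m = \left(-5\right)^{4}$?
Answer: $22452$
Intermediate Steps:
$m = 625$
$c{\left(F \right)} = 625 F$
$c{\left(D{\left(6,1 \right)} \right)} 6 - 48 = 625 \cdot \frac{6}{1} \cdot 6 - 48 = 625 \cdot 6 \cdot 1 \cdot 6 - 48 = 625 \cdot 6 \cdot 6 - 48 = 3750 \cdot 6 - 48 = 22500 - 48 = 22452$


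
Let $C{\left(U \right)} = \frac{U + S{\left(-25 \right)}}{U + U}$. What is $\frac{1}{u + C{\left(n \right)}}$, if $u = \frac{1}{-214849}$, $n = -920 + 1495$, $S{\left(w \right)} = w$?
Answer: $\frac{4941527}{2363316} \approx 2.0909$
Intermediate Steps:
$n = 575$
$C{\left(U \right)} = \frac{-25 + U}{2 U}$ ($C{\left(U \right)} = \frac{U - 25}{U + U} = \frac{-25 + U}{2 U}$)
$u = - \frac{1}{214849} \approx -4.6544 \cdot 10^{-6}$
$\frac{1}{u + C{\left(n \right)}} = \frac{1}{- \frac{1}{214849} + \frac{-25 + 575}{2 \cdot 575}} = \frac{1}{- \frac{1}{214849} + \frac{1}{2} \cdot \frac{1}{575} \cdot 550} = \frac{1}{- \frac{1}{214849} + \frac{11}{23}} = \frac{1}{\frac{2363316}{4941527}} = \frac{4941527}{2363316}$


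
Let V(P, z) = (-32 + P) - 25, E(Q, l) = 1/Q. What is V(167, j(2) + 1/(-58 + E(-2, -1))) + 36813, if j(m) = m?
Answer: 36923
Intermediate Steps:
V(P, z) = -57 + P
V(167, j(2) + 1/(-58 + E(-2, -1))) + 36813 = (-57 + 167) + 36813 = 110 + 36813 = 36923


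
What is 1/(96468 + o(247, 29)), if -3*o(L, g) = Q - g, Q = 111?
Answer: 3/289322 ≈ 1.0369e-5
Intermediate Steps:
o(L, g) = -37 + g/3 (o(L, g) = -(111 - g)/3 = -37 + g/3)
1/(96468 + o(247, 29)) = 1/(96468 + (-37 + (⅓)*29)) = 1/(96468 + (-37 + 29/3)) = 1/(96468 - 82/3) = 1/(289322/3) = 3/289322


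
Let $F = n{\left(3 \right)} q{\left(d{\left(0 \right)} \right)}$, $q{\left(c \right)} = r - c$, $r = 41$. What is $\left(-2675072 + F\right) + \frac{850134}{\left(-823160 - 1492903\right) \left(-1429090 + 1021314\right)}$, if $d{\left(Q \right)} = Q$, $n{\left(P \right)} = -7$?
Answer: $- \frac{421117070896793943}{157405817648} \approx -2.6754 \cdot 10^{6}$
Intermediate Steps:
$q{\left(c \right)} = 41 - c$
$F = -287$ ($F = - 7 \left(41 - 0\right) = - 7 \left(41 + 0\right) = \left(-7\right) 41 = -287$)
$\left(-2675072 + F\right) + \frac{850134}{\left(-823160 - 1492903\right) \left(-1429090 + 1021314\right)} = \left(-2675072 - 287\right) + \frac{850134}{\left(-823160 - 1492903\right) \left(-1429090 + 1021314\right)} = -2675359 + \frac{850134}{\left(-2316063\right) \left(-407776\right)} = -2675359 + \frac{850134}{944434905888} = -2675359 + 850134 \cdot \frac{1}{944434905888} = -2675359 + \frac{141689}{157405817648} = - \frac{421117070896793943}{157405817648}$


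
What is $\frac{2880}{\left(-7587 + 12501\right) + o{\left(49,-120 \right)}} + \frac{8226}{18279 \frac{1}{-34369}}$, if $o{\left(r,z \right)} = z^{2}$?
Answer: $- \frac{33706109458}{2179263} \approx -15467.0$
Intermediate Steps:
$\frac{2880}{\left(-7587 + 12501\right) + o{\left(49,-120 \right)}} + \frac{8226}{18279 \frac{1}{-34369}} = \frac{2880}{\left(-7587 + 12501\right) + \left(-120\right)^{2}} + \frac{8226}{18279 \frac{1}{-34369}} = \frac{2880}{4914 + 14400} + \frac{8226}{18279 \left(- \frac{1}{34369}\right)} = \frac{2880}{19314} + \frac{8226}{- \frac{18279}{34369}} = 2880 \cdot \frac{1}{19314} + 8226 \left(- \frac{34369}{18279}\right) = \frac{160}{1073} - \frac{31413266}{2031} = - \frac{33706109458}{2179263}$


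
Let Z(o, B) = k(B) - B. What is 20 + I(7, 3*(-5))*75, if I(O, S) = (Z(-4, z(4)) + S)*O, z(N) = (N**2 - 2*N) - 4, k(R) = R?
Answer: -7855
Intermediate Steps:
z(N) = -4 + N**2 - 2*N
Z(o, B) = 0 (Z(o, B) = B - B = 0)
I(O, S) = O*S (I(O, S) = (0 + S)*O = S*O = O*S)
20 + I(7, 3*(-5))*75 = 20 + (7*(3*(-5)))*75 = 20 + (7*(-15))*75 = 20 - 105*75 = 20 - 7875 = -7855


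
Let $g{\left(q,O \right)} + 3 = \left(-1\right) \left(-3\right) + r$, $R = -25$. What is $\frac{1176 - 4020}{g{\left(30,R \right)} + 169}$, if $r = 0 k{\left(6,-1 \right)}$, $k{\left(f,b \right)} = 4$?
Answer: $- \frac{2844}{169} \approx -16.828$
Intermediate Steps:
$r = 0$ ($r = 0 \cdot 4 = 0$)
$g{\left(q,O \right)} = 0$ ($g{\left(q,O \right)} = -3 + \left(\left(-1\right) \left(-3\right) + 0\right) = -3 + \left(3 + 0\right) = -3 + 3 = 0$)
$\frac{1176 - 4020}{g{\left(30,R \right)} + 169} = \frac{1176 - 4020}{0 + 169} = - \frac{2844}{169}$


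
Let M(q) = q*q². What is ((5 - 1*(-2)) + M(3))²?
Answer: 1156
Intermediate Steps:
M(q) = q³
((5 - 1*(-2)) + M(3))² = ((5 - 1*(-2)) + 3³)² = ((5 + 2) + 27)² = (7 + 27)² = 34² = 1156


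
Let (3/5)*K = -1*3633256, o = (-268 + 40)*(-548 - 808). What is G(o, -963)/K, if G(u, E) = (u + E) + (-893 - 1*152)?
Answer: -23037/454157 ≈ -0.050725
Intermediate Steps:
o = 309168 (o = -228*(-1356) = 309168)
G(u, E) = -1045 + E + u (G(u, E) = (E + u) + (-893 - 152) = (E + u) - 1045 = -1045 + E + u)
K = -18166280/3 (K = 5*(-1*3633256)/3 = (5/3)*(-3633256) = -18166280/3 ≈ -6.0554e+6)
G(o, -963)/K = (-1045 - 963 + 309168)/(-18166280/3) = 307160*(-3/18166280) = -23037/454157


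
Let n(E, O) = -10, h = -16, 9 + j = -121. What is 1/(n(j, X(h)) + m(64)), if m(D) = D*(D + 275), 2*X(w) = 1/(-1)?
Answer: 1/21686 ≈ 4.6113e-5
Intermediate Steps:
j = -130 (j = -9 - 121 = -130)
X(w) = -1/2 (X(w) = (1/2)/(-1) = (1/2)*(-1) = -1/2)
m(D) = D*(275 + D)
1/(n(j, X(h)) + m(64)) = 1/(-10 + 64*(275 + 64)) = 1/(-10 + 64*339) = 1/(-10 + 21696) = 1/21686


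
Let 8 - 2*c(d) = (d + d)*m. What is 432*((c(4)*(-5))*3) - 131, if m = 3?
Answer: 51709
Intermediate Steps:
c(d) = 4 - 3*d (c(d) = 4 - (d + d)*3/2 = 4 - 2*d*3/2 = 4 - 3*d)
432*((c(4)*(-5))*3) - 131 = 432*(((4 - 3*4)*(-5))*3) - 131 = 432*(((4 - 12)*(-5))*3) - 131 = 432*(-8*(-5)*3) - 131 = 432*(40*3) - 131 = 432*120 - 131 = 51840 - 131 = 51709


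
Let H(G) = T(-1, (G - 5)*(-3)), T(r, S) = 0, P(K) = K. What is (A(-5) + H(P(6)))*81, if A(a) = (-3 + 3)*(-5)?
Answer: 0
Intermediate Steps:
A(a) = 0 (A(a) = 0*(-5) = 0)
H(G) = 0
(A(-5) + H(P(6)))*81 = (0 + 0)*81 = 0*81 = 0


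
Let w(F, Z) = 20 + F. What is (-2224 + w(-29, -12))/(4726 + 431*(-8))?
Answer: -2233/1278 ≈ -1.7473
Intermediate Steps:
(-2224 + w(-29, -12))/(4726 + 431*(-8)) = (-2224 + (20 - 29))/(4726 + 431*(-8)) = (-2224 - 9)/(4726 - 3448) = -2233/1278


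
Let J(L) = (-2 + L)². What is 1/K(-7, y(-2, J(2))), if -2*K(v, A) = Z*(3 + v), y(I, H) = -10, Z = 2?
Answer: ¼ ≈ 0.25000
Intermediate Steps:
K(v, A) = -3 - v (K(v, A) = -(3 + v) = -(6 + 2*v)/2 = -3 - v)
1/K(-7, y(-2, J(2))) = 1/(-3 - 1*(-7)) = 1/(-3 + 7) = 1/4 = ¼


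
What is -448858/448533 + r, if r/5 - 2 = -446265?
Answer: -1000818859753/448533 ≈ -2.2313e+6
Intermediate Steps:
r = -2231315 (r = 10 + 5*(-446265) = 10 - 2231325 = -2231315)
-448858/448533 + r = -448858/448533 - 2231315 = -1000818859753/448533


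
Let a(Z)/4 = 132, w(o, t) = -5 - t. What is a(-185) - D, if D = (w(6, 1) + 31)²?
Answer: -97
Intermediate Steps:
a(Z) = 528 (a(Z) = 4*132 = 528)
D = 625 (D = ((-5 - 1*1) + 31)² = ((-5 - 1) + 31)² = (-6 + 31)² = 25² = 625)
a(-185) - D = 528 - 1*625 = 528 - 625 = -97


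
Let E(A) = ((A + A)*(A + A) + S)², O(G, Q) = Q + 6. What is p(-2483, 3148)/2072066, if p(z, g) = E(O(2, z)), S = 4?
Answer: 301157827047200/1036033 ≈ 2.9068e+8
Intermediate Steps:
O(G, Q) = 6 + Q
E(A) = (4 + 4*A²)² (E(A) = ((A + A)*(A + A) + 4)² = ((2*A)*(2*A) + 4)² = (4*A² + 4)² = (4 + 4*A²)²)
p(z, g) = 16*(1 + (6 + z)²)²
p(-2483, 3148)/2072066 = (16*(1 + (6 - 2483)²)²)/2072066 = (16*(1 + (-2477)²)²)*(1/2072066) = (16*(1 + 6135529)²)*(1/2072066) = (16*6135530²)*(1/2072066) = (16*37644728380900)*(1/2072066) = 602315654094400*(1/2072066) = 301157827047200/1036033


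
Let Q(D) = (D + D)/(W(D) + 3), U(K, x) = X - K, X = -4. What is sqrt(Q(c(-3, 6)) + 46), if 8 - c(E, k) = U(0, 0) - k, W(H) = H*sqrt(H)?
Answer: sqrt(58 + 828*sqrt(2))/sqrt(1 + 18*sqrt(2)) ≈ 6.8157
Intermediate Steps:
W(H) = H**(3/2)
U(K, x) = -4 - K
c(E, k) = 12 + k (c(E, k) = 8 - ((-4 - 1*0) - k) = 8 - ((-4 + 0) - k) = 8 - (-4 - k) = 8 + (4 + k) = 12 + k)
Q(D) = 2*D/(3 + D**(3/2)) (Q(D) = (D + D)/(D**(3/2) + 3) = (2*D)/(3 + D**(3/2)) = 2*D/(3 + D**(3/2)))
sqrt(Q(c(-3, 6)) + 46) = sqrt(2*(12 + 6)/(3 + (12 + 6)**(3/2)) + 46) = sqrt(2*18/(3 + 18**(3/2)) + 46) = sqrt(2*18/(3 + 54*sqrt(2)) + 46) = sqrt(36/(3 + 54*sqrt(2)) + 46) = sqrt(46 + 36/(3 + 54*sqrt(2)))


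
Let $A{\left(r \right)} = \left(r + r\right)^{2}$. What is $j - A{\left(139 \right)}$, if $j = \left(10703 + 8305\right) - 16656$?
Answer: $-74932$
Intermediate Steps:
$A{\left(r \right)} = 4 r^{2}$ ($A{\left(r \right)} = \left(2 r\right)^{2} = 4 r^{2}$)
$j = 2352$ ($j = 19008 - 16656 = 2352$)
$j - A{\left(139 \right)} = 2352 - 4 \cdot 139^{2} = 2352 - 4 \cdot 19321 = 2352 - 77284 = -74932$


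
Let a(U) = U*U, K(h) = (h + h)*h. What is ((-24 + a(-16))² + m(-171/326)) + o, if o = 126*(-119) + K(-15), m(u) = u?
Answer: 12805109/326 ≈ 39280.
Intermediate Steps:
K(h) = 2*h² (K(h) = (2*h)*h = 2*h²)
a(U) = U²
o = -14544 (o = 126*(-119) + 2*(-15)² = -14994 + 2*225 = -14994 + 450 = -14544)
((-24 + a(-16))² + m(-171/326)) + o = ((-24 + (-16)²)² - 171/326) - 14544 = ((-24 + 256)² - 171*1/326) - 14544 = (232² - 171/326) - 14544 = (53824 - 171/326) - 14544 = 17546453/326 - 14544 = 12805109/326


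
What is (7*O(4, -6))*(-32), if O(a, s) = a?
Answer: -896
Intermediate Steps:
(7*O(4, -6))*(-32) = (7*4)*(-32) = 28*(-32) = -896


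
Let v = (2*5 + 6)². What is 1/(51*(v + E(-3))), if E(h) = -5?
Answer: 1/12801 ≈ 7.8119e-5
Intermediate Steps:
v = 256 (v = (10 + 6)² = 16² = 256)
1/(51*(v + E(-3))) = 1/(51*(256 - 5)) = 1/(51*251) = 1/12801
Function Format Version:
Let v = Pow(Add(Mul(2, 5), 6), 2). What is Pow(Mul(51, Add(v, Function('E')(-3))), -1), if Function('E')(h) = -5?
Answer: Rational(1, 12801) ≈ 7.8119e-5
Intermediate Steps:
v = 256 (v = Pow(Add(10, 6), 2) = Pow(16, 2) = 256)
Pow(Mul(51, Add(v, Function('E')(-3))), -1) = Pow(Mul(51, Add(256, -5)), -1) = Pow(Mul(51, 251), -1) = Pow(12801, -1) = Rational(1, 12801)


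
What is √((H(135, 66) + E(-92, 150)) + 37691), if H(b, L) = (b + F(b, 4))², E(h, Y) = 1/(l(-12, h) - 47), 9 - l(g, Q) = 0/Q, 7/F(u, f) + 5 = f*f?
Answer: √9799954102/418 ≈ 236.83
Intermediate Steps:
F(u, f) = 7/(-5 + f²) (F(u, f) = 7/(-5 + f*f) = 7/(-5 + f²))
l(g, Q) = 9 (l(g, Q) = 9 - 0/Q = 9 - 1*0 = 9 + 0 = 9)
E(h, Y) = -1/38 (E(h, Y) = 1/(9 - 47) = 1/(-38) = -1/38)
H(b, L) = (7/11 + b)² (H(b, L) = (b + 7/(-5 + 4²))² = (b + 7/(-5 + 16))² = (b + 7/11)² = (7/11 + b)²)
√((H(135, 66) + E(-92, 150)) + 37691) = √(((7 + 11*135)²/121 - 1/38) + 37691) = √(((7 + 1485)²/121 - 1/38) + 37691) = √(((1/121)*1492² - 1/38) + 37691) = √(((1/121)*2226064 - 1/38) + 37691) = √((2226064/121 - 1/38) + 37691) = √(84590311/4598 + 37691) = √(257893529/4598) = √9799954102/418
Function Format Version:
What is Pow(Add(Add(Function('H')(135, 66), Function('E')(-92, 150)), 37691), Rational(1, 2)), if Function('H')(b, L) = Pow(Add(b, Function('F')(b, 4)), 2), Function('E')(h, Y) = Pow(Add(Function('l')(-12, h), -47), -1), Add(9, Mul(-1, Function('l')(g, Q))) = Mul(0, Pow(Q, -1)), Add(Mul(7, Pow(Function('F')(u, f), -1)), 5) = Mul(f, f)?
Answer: Mul(Rational(1, 418), Pow(9799954102, Rational(1, 2))) ≈ 236.83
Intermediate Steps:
Function('F')(u, f) = Mul(7, Pow(Add(-5, Pow(f, 2)), -1)) (Function('F')(u, f) = Mul(7, Pow(Add(-5, Mul(f, f)), -1)) = Mul(7, Pow(Add(-5, Pow(f, 2)), -1)))
Function('l')(g, Q) = 9 (Function('l')(g, Q) = Add(9, Mul(-1, Mul(0, Pow(Q, -1)))) = Add(9, Mul(-1, 0)) = Add(9, 0) = 9)
Function('E')(h, Y) = Rational(-1, 38) (Function('E')(h, Y) = Pow(Add(9, -47), -1) = Pow(-38, -1) = Rational(-1, 38))
Function('H')(b, L) = Pow(Add(Rational(7, 11), b), 2) (Function('H')(b, L) = Pow(Add(b, Mul(7, Pow(Add(-5, Pow(4, 2)), -1))), 2) = Pow(Add(b, Mul(7, Pow(Add(-5, 16), -1))), 2) = Pow(Add(b, Mul(7, Pow(11, -1))), 2) = Pow(Add(b, Mul(7, Rational(1, 11))), 2) = Pow(Add(b, Rational(7, 11)), 2) = Pow(Add(Rational(7, 11), b), 2))
Pow(Add(Add(Function('H')(135, 66), Function('E')(-92, 150)), 37691), Rational(1, 2)) = Pow(Add(Add(Mul(Rational(1, 121), Pow(Add(7, Mul(11, 135)), 2)), Rational(-1, 38)), 37691), Rational(1, 2)) = Pow(Add(Add(Mul(Rational(1, 121), Pow(Add(7, 1485), 2)), Rational(-1, 38)), 37691), Rational(1, 2)) = Pow(Add(Add(Mul(Rational(1, 121), Pow(1492, 2)), Rational(-1, 38)), 37691), Rational(1, 2)) = Pow(Add(Add(Mul(Rational(1, 121), 2226064), Rational(-1, 38)), 37691), Rational(1, 2)) = Pow(Add(Add(Rational(2226064, 121), Rational(-1, 38)), 37691), Rational(1, 2)) = Pow(Add(Rational(84590311, 4598), 37691), Rational(1, 2)) = Pow(Rational(257893529, 4598), Rational(1, 2)) = Mul(Rational(1, 418), Pow(9799954102, Rational(1, 2)))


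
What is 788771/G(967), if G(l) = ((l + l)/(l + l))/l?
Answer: 762741557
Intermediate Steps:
G(l) = 1/l (G(l) = ((2*l)/((2*l)))/l = ((2*l)*(1/(2*l)))/l = 1/l)
788771/G(967) = 788771/(1/967) = 788771*967 = 762741557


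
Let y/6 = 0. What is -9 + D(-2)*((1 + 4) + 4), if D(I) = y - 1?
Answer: -18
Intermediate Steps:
y = 0 (y = 6*0 = 0)
D(I) = -1 (D(I) = 0 - 1 = -1)
-9 + D(-2)*((1 + 4) + 4) = -9 - ((1 + 4) + 4) = -9 - (5 + 4) = -9 - 1*9 = -9 - 9 = -18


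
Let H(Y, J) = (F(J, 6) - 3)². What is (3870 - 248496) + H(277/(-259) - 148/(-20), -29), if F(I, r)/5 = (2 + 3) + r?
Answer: -241922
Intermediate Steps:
F(I, r) = 25 + 5*r (F(I, r) = 5*((2 + 3) + r) = 5*(5 + r) = 25 + 5*r)
H(Y, J) = 2704 (H(Y, J) = ((25 + 5*6) - 3)² = ((25 + 30) - 3)² = (55 - 3)² = 52² = 2704)
(3870 - 248496) + H(277/(-259) - 148/(-20), -29) = (3870 - 248496) + 2704 = -244626 + 2704 = -241922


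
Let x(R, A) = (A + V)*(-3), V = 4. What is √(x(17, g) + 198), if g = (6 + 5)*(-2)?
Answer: 6*√7 ≈ 15.875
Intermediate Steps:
g = -22 (g = 11*(-2) = -22)
x(R, A) = -12 - 3*A (x(R, A) = (A + 4)*(-3) = (4 + A)*(-3) = -12 - 3*A)
√(x(17, g) + 198) = √((-12 - 3*(-22)) + 198) = √((-12 + 66) + 198) = √(54 + 198) = √252 = 6*√7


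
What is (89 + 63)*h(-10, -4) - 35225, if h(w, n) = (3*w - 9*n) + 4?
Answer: -33705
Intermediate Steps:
h(w, n) = 4 - 9*n + 3*w (h(w, n) = (-9*n + 3*w) + 4 = 4 - 9*n + 3*w)
(89 + 63)*h(-10, -4) - 35225 = (89 + 63)*(4 - 9*(-4) + 3*(-10)) - 35225 = 152*(4 + 36 - 30) - 35225 = 152*10 - 35225 = 1520 - 35225 = -33705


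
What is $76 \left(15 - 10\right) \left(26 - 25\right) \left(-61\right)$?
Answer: $-23180$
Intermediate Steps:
$76 \left(15 - 10\right) \left(26 - 25\right) \left(-61\right) = 76 \cdot 5 \cdot 1 \left(-61\right) = 76 \cdot 5 \left(-61\right) = 380 \left(-61\right) = -23180$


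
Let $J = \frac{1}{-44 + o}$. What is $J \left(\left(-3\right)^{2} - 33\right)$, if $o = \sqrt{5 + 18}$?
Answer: $\frac{1056}{1913} + \frac{24 \sqrt{23}}{1913} \approx 0.61218$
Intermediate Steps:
$o = \sqrt{23} \approx 4.7958$
$J = \frac{1}{-44 + \sqrt{23}} \approx -0.025507$
$J \left(\left(-3\right)^{2} - 33\right) = \left(- \frac{44}{1913} - \frac{\sqrt{23}}{1913}\right) \left(\left(-3\right)^{2} - 33\right) = \left(- \frac{44}{1913} - \frac{\sqrt{23}}{1913}\right) \left(9 - 33\right) = \left(- \frac{44}{1913} - \frac{\sqrt{23}}{1913}\right) \left(-24\right) = \frac{1056}{1913} + \frac{24 \sqrt{23}}{1913}$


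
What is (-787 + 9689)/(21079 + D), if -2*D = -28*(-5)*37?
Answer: 8902/18489 ≈ 0.48148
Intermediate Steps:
D = -2590 (D = -(-28*(-5))*37/2 = -70*37 = -½*5180 = -2590)
(-787 + 9689)/(21079 + D) = (-787 + 9689)/(21079 - 2590) = 8902/18489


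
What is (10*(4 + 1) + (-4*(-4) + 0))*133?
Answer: 8778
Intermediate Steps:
(10*(4 + 1) + (-4*(-4) + 0))*133 = (10*5 + (16 + 0))*133 = (50 + 16)*133 = 66*133 = 8778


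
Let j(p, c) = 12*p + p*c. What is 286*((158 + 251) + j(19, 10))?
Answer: 236522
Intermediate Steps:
j(p, c) = 12*p + c*p
286*((158 + 251) + j(19, 10)) = 286*((158 + 251) + 19*(12 + 10)) = 286*(409 + 19*22) = 286*(409 + 418) = 286*827 = 236522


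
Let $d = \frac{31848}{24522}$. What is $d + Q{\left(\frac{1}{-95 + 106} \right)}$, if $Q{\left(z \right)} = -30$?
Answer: $- \frac{117302}{4087} \approx -28.701$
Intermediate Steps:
$d = \frac{5308}{4087}$ ($d = 31848 \cdot \frac{1}{24522} = \frac{5308}{4087} \approx 1.2988$)
$d + Q{\left(\frac{1}{-95 + 106} \right)} = \frac{5308}{4087} - 30 = - \frac{117302}{4087}$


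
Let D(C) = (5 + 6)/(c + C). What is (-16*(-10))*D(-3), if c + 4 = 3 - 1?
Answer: -352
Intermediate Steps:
c = -2 (c = -4 + (3 - 1) = -4 + 2 = -2)
D(C) = 11/(-2 + C) (D(C) = (5 + 6)/(-2 + C) = 11/(-2 + C))
(-16*(-10))*D(-3) = (-16*(-10))*(11/(-2 - 3)) = 160*(11/(-5)) = 160*(11*(-⅕)) = 160*(-11/5) = -352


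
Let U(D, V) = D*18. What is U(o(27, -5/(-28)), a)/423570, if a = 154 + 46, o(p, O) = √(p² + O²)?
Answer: 3*√571561/1976660 ≈ 0.0011474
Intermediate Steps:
o(p, O) = √(O² + p²)
a = 200
U(D, V) = 18*D
U(o(27, -5/(-28)), a)/423570 = (18*√((-5/(-28))² + 27²))/423570 = (18*√((-5*(-1/28))² + 729))*(1/423570) = (18*√((5/28)² + 729))*(1/423570) = (18*√(25/784 + 729))*(1/423570) = (18*√(571561/784))*(1/423570) = (18*(√571561/28))*(1/423570) = (9*√571561/14)*(1/423570) = 3*√571561/1976660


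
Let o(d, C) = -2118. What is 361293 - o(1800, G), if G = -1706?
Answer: 363411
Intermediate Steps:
361293 - o(1800, G) = 361293 - 1*(-2118) = 361293 + 2118 = 363411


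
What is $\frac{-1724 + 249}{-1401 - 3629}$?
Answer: $\frac{295}{1006} \approx 0.29324$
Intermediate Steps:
$\frac{-1724 + 249}{-1401 - 3629} = - \frac{1475}{-5030} = \left(-1475\right) \left(- \frac{1}{5030}\right) = \frac{295}{1006}$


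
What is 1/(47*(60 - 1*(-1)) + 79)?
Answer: 1/2946 ≈ 0.00033944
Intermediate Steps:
1/(47*(60 - 1*(-1)) + 79) = 1/(47*(60 + 1) + 79) = 1/(47*61 + 79) = 1/(2867 + 79) = 1/2946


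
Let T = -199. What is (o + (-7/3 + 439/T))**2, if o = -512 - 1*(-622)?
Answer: 3963961600/356409 ≈ 11122.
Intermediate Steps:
o = 110 (o = -512 + 622 = 110)
(o + (-7/3 + 439/T))**2 = (110 + (-7/3 + 439/(-199)))**2 = (110 + (-7*1/3 + 439*(-1/199)))**2 = (110 + (-7/3 - 439/199))**2 = (110 - 2710/597)**2 = (62960/597)**2 = 3963961600/356409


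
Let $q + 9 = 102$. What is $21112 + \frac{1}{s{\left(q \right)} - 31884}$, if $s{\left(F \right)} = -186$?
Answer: $\frac{677061839}{32070} \approx 21112.0$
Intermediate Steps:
$q = 93$ ($q = -9 + 102 = 93$)
$21112 + \frac{1}{s{\left(q \right)} - 31884} = 21112 + \frac{1}{-186 - 31884} = 21112 + \frac{1}{-32070} = 21112 - \frac{1}{32070} = \frac{677061839}{32070}$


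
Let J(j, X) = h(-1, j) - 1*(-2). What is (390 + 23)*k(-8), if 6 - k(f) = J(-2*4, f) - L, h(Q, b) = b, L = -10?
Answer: 826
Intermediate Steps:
J(j, X) = 2 + j (J(j, X) = j - 1*(-2) = j + 2 = 2 + j)
k(f) = 2 (k(f) = 6 - ((2 - 2*4) - 1*(-10)) = 6 - ((2 - 8) + 10) = 6 - (-6 + 10) = 6 - 1*4 = 6 - 4 = 2)
(390 + 23)*k(-8) = (390 + 23)*2 = 413*2 = 826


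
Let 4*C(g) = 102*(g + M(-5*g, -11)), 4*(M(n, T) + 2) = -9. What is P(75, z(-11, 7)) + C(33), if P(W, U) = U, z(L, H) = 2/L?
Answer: 64499/88 ≈ 732.94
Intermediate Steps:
M(n, T) = -17/4 (M(n, T) = -2 + (1/4)*(-9) = -2 - 9/4 = -17/4)
C(g) = -867/8 + 51*g/2 (C(g) = (102*(g - 17/4))/4 = (102*(-17/4 + g))/4 = (-867/2 + 102*g)/4 = -867/8 + 51*g/2)
P(75, z(-11, 7)) + C(33) = 2/(-11) + (-867/8 + (51/2)*33) = 2*(-1/11) + (-867/8 + 1683/2) = -2/11 + 5865/8 = 64499/88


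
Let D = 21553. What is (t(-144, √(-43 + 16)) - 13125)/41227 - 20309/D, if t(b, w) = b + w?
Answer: -1123265900/888565531 + 3*I*√3/41227 ≈ -1.2641 + 0.00012604*I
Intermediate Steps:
(t(-144, √(-43 + 16)) - 13125)/41227 - 20309/D = ((-144 + √(-43 + 16)) - 13125)/41227 - 20309/21553 = ((-144 + √(-27)) - 13125)*(1/41227) - 20309*1/21553 = ((-144 + 3*I*√3) - 13125)*(1/41227) - 20309/21553 = (-13269 + 3*I*√3)*(1/41227) - 20309/21553 = (-13269/41227 + 3*I*√3/41227) - 20309/21553 = -1123265900/888565531 + 3*I*√3/41227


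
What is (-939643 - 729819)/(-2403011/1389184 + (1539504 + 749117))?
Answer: -2319189899008/3179313272253 ≈ -0.72946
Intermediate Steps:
(-939643 - 729819)/(-2403011/1389184 + (1539504 + 749117)) = -1669462/(-2403011*1/1389184 + 2288621) = -1669462/(-2403011/1389184 + 2288621) = -1669462/3179313272253/1389184 = -1669462*1389184/3179313272253 = -2319189899008/3179313272253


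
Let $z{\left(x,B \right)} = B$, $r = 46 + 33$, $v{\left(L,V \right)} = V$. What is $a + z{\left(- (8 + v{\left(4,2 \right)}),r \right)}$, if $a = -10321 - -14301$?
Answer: $4059$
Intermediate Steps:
$a = 3980$ ($a = -10321 + 14301 = 3980$)
$r = 79$
$a + z{\left(- (8 + v{\left(4,2 \right)}),r \right)} = 3980 + 79 = 4059$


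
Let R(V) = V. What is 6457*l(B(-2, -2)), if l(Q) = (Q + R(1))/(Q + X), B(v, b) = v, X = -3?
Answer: 6457/5 ≈ 1291.4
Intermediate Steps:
l(Q) = (1 + Q)/(-3 + Q) (l(Q) = (Q + 1)/(Q - 3) = (1 + Q)/(-3 + Q))
6457*l(B(-2, -2)) = 6457*((1 - 2)/(-3 - 2)) = 6457*(-1/(-5)) = 6457*(-⅕*(-1)) = 6457*(⅕) = 6457/5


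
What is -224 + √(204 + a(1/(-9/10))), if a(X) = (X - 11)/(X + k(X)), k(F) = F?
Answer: -224 + √20945/10 ≈ -209.53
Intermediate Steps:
a(X) = (-11 + X)/(2*X) (a(X) = (X - 11)/(X + X) = (-11 + X)/((2*X)) = (-11 + X)*(1/(2*X)) = (-11 + X)/(2*X))
-224 + √(204 + a(1/(-9/10))) = -224 + √(204 + (-11 + 1/(-9/10))/(2*(1/(-9/10)))) = -224 + √(204 + (-11 - 10/9)/(2*(-10/9))) = -224 + √(204 + (½)*(-9/10)*(-109/9)) = -224 + √(204 + 109/20) = -224 + √(4189/20) = -224 + √20945/10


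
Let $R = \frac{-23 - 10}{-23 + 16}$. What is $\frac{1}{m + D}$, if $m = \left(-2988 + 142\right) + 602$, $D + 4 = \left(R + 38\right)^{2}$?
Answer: $- \frac{49}{20751} \approx -0.0023613$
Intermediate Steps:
$R = \frac{33}{7}$ ($R = - \frac{33}{-7} = \left(-33\right) \left(- \frac{1}{7}\right) = \frac{33}{7} \approx 4.7143$)
$D = \frac{89205}{49}$ ($D = -4 + \left(\frac{33}{7} + 38\right)^{2} = -4 + \left(\frac{299}{7}\right)^{2} = -4 + \frac{89401}{49} = \frac{89205}{49} \approx 1820.5$)
$m = -2244$ ($m = -2846 + 602 = -2244$)
$\frac{1}{m + D} = \frac{1}{-2244 + \frac{89205}{49}} = \frac{1}{- \frac{20751}{49}} = - \frac{49}{20751}$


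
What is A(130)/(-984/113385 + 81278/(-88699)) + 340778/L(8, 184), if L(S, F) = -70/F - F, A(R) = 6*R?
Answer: -23596146873023022/8767030494761 ≈ -2691.5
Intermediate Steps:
L(S, F) = -F - 70/F
A(130)/(-984/113385 + 81278/(-88699)) + 340778/L(8, 184) = (6*130)/(-984/113385 + 81278/(-88699)) + 340778/(-1*184 - 70/184) = 780/(-984*1/113385 + 81278*(-1/88699)) + 340778/(-184 - 70*1/184) = 780/(-328/37795 - 81278/88699) + 340778/(-184 - 35/92) = 780/(-3100995282/3352378705) + 340778/(-16963/92) = 780*(-3352378705/3100995282) + 340778*(-92/16963) = -435809231650/516832547 - 31351576/16963 = -23596146873023022/8767030494761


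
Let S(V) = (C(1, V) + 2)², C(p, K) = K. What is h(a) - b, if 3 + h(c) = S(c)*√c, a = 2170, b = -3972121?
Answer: 3972118 + 4717584*√2170 ≈ 2.2373e+8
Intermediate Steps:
S(V) = (2 + V)² (S(V) = (V + 2)² = (2 + V)²)
h(c) = -3 + √c*(2 + c)² (h(c) = -3 + (2 + c)²*√c = -3 + √c*(2 + c)²)
h(a) - b = (-3 + √2170*(2 + 2170)²) - 1*(-3972121) = (-3 + √2170*2172²) + 3972121 = (-3 + √2170*4717584) + 3972121 = (-3 + 4717584*√2170) + 3972121 = 3972118 + 4717584*√2170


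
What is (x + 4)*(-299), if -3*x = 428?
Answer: 124384/3 ≈ 41461.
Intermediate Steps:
x = -428/3 (x = -⅓*428 = -428/3 ≈ -142.67)
(x + 4)*(-299) = (-428/3 + 4)*(-299) = -416/3*(-299) = 124384/3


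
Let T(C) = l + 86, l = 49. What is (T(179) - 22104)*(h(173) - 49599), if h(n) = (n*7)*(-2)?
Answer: 1142849349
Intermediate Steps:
h(n) = -14*n (h(n) = (7*n)*(-2) = -14*n)
T(C) = 135 (T(C) = 49 + 86 = 135)
(T(179) - 22104)*(h(173) - 49599) = (135 - 22104)*(-14*173 - 49599) = -21969*(-2422 - 49599) = -21969*(-52021) = 1142849349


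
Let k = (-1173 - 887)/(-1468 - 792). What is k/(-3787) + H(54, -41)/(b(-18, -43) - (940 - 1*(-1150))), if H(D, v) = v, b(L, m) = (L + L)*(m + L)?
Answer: -17556089/45360686 ≈ -0.38703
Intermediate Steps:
b(L, m) = 2*L*(L + m) (b(L, m) = (2*L)*(L + m) = 2*L*(L + m))
k = 103/113 (k = -2060/(-2260) = -2060*(-1/2260) = 103/113 ≈ 0.91150)
k/(-3787) + H(54, -41)/(b(-18, -43) - (940 - 1*(-1150))) = (103/113)/(-3787) - 41/(2*(-18)*(-18 - 43) - (940 - 1*(-1150))) = (103/113)*(-1/3787) - 41/(2*(-18)*(-61) - (940 + 1150)) = -103/427931 - 41/(2196 - 1*2090) = -103/427931 - 41/(2196 - 2090) = -103/427931 - 41/106 = -17556089/45360686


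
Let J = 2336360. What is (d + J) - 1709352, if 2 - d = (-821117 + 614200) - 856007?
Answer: 1689934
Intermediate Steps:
d = 1062926 (d = 2 - ((-821117 + 614200) - 856007) = 2 - (-206917 - 856007) = 2 - 1*(-1062924) = 2 + 1062924 = 1062926)
(d + J) - 1709352 = (1062926 + 2336360) - 1709352 = 3399286 - 1709352 = 1689934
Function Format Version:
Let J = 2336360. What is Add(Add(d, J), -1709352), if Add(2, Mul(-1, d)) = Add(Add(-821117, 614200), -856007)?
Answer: 1689934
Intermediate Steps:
d = 1062926 (d = Add(2, Mul(-1, Add(Add(-821117, 614200), -856007))) = Add(2, Mul(-1, Add(-206917, -856007))) = Add(2, Mul(-1, -1062924)) = Add(2, 1062924) = 1062926)
Add(Add(d, J), -1709352) = Add(Add(1062926, 2336360), -1709352) = Add(3399286, -1709352) = 1689934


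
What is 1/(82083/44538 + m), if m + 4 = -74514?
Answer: -14846/1106266867 ≈ -1.3420e-5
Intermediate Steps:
m = -74518 (m = -4 - 74514 = -74518)
1/(82083/44538 + m) = 1/(82083/44538 - 74518) = 1/(82083*(1/44538) - 74518) = 1/(27361/14846 - 74518) = 1/(-1106266867/14846) = -14846/1106266867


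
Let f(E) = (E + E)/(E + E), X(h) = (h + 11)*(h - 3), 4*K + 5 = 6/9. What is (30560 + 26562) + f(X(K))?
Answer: 57123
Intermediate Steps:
K = -13/12 (K = -5/4 + (6/9)/4 = -5/4 + (6*(⅑))/4 = -5/4 + (¼)*(⅔) = -5/4 + ⅙ = -13/12 ≈ -1.0833)
X(h) = (-3 + h)*(11 + h) (X(h) = (11 + h)*(-3 + h) = (-3 + h)*(11 + h))
f(E) = 1 (f(E) = (2*E)/((2*E)) = (2*E)*(1/(2*E)) = 1)
(30560 + 26562) + f(X(K)) = (30560 + 26562) + 1 = 57122 + 1 = 57123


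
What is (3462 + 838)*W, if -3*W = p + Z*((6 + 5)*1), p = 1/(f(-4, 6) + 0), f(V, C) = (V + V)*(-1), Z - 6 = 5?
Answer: -347225/2 ≈ -1.7361e+5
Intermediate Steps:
Z = 11 (Z = 6 + 5 = 11)
f(V, C) = -2*V (f(V, C) = (2*V)*(-1) = -2*V)
p = 1/8 (p = 1/(-2*(-4) + 0) = 1/(8 + 0) = 1/8 ≈ 0.12500)
W = -323/8 (W = -(1/8 + 11*((6 + 5)*1))/3 = -(1/8 + 11*(11*1))/3 = -(1/8 + 11*11)/3 = -(1/8 + 121)/3 = -1/3*969/8 = -323/8 ≈ -40.375)
(3462 + 838)*W = (3462 + 838)*(-323/8) = 4300*(-323/8) = -347225/2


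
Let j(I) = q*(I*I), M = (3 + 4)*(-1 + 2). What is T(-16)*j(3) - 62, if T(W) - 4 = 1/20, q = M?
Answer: 3863/20 ≈ 193.15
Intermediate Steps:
M = 7 (M = 7*1 = 7)
q = 7
T(W) = 81/20 (T(W) = 4 + 1/20 = 81/20)
j(I) = 7*I² (j(I) = 7*(I*I) = 7*I²)
T(-16)*j(3) - 62 = 81*(7*3²)/20 - 62 = 81*(7*9)/20 - 62 = (81/20)*63 - 62 = 5103/20 - 62 = 3863/20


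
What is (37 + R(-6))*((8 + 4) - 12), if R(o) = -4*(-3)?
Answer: 0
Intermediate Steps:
R(o) = 12
(37 + R(-6))*((8 + 4) - 12) = (37 + 12)*((8 + 4) - 12) = 49*(12 - 12) = 49*0 = 0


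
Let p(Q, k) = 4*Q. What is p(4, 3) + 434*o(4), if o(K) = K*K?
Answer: 6960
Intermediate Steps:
o(K) = K²
p(4, 3) + 434*o(4) = 4*4 + 434*4² = 16 + 434*16 = 16 + 6944 = 6960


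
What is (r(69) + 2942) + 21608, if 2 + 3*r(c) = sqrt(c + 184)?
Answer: 73648/3 + sqrt(253)/3 ≈ 24555.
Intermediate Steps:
r(c) = -2/3 + sqrt(184 + c)/3 (r(c) = -2/3 + sqrt(c + 184)/3 = -2/3 + sqrt(184 + c)/3)
(r(69) + 2942) + 21608 = ((-2/3 + sqrt(184 + 69)/3) + 2942) + 21608 = ((-2/3 + sqrt(253)/3) + 2942) + 21608 = (8824/3 + sqrt(253)/3) + 21608 = 73648/3 + sqrt(253)/3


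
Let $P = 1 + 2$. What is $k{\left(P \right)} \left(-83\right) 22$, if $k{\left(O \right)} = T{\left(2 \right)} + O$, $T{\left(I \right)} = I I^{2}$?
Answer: $-20086$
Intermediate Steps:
$T{\left(I \right)} = I^{3}$
$P = 3$
$k{\left(O \right)} = 8 + O$ ($k{\left(O \right)} = 2^{3} + O = 8 + O$)
$k{\left(P \right)} \left(-83\right) 22 = \left(8 + 3\right) \left(-83\right) 22 = 11 \left(-83\right) 22 = \left(-913\right) 22 = -20086$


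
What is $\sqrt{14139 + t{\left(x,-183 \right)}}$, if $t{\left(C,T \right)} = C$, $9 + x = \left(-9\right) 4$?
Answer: $9 \sqrt{174} \approx 118.72$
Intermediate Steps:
$x = -45$ ($x = -9 - 36 = -45$)
$\sqrt{14139 + t{\left(x,-183 \right)}} = \sqrt{14139 - 45} = \sqrt{14094} = 9 \sqrt{174}$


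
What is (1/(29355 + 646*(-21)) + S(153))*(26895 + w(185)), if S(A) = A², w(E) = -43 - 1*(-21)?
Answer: 9932387156846/15789 ≈ 6.2907e+8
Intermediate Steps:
w(E) = -22 (w(E) = -43 + 21 = -22)
(1/(29355 + 646*(-21)) + S(153))*(26895 + w(185)) = (1/(29355 + 646*(-21)) + 153²)*(26895 - 22) = (1/(29355 - 13566) + 23409)*26873 = (1/15789 + 23409)*26873 = (369604702/15789)*26873 = 9932387156846/15789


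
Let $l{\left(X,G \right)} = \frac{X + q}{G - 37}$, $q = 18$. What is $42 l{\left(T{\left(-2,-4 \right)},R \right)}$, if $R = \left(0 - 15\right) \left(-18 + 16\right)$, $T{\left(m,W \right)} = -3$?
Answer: $-90$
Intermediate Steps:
$R = 30$ ($R = \left(-15\right) \left(-2\right) = 30$)
$l{\left(X,G \right)} = \frac{18 + X}{-37 + G}$ ($l{\left(X,G \right)} = \frac{X + 18}{G - 37} = \frac{18 + X}{-37 + G}$)
$42 l{\left(T{\left(-2,-4 \right)},R \right)} = 42 \frac{18 - 3}{-37 + 30} = 42 \frac{1}{-7} \cdot 15 = 42 \left(\left(- \frac{1}{7}\right) 15\right) = 42 \left(- \frac{15}{7}\right) = -90$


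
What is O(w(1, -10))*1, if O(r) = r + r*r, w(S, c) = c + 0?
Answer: 90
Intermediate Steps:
w(S, c) = c
O(r) = r + r²
O(w(1, -10))*1 = -10*(1 - 10)*1 = -10*(-9)*1 = 90*1 = 90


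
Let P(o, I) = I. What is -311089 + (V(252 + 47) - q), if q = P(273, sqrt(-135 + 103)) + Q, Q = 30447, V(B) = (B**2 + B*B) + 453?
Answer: -162281 - 4*I*sqrt(2) ≈ -1.6228e+5 - 5.6569*I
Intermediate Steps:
V(B) = 453 + 2*B**2 (V(B) = (B**2 + B**2) + 453 = 2*B**2 + 453 = 453 + 2*B**2)
q = 30447 + 4*I*sqrt(2) (q = sqrt(-135 + 103) + 30447 = sqrt(-32) + 30447 = 4*I*sqrt(2) + 30447 = 30447 + 4*I*sqrt(2) ≈ 30447.0 + 5.6569*I)
-311089 + (V(252 + 47) - q) = -311089 + ((453 + 2*(252 + 47)**2) - (30447 + 4*I*sqrt(2))) = -311089 + ((453 + 2*299**2) + (-30447 - 4*I*sqrt(2))) = -311089 + ((453 + 2*89401) + (-30447 - 4*I*sqrt(2))) = -311089 + ((453 + 178802) + (-30447 - 4*I*sqrt(2))) = -311089 + (179255 + (-30447 - 4*I*sqrt(2))) = -311089 + (148808 - 4*I*sqrt(2)) = -162281 - 4*I*sqrt(2)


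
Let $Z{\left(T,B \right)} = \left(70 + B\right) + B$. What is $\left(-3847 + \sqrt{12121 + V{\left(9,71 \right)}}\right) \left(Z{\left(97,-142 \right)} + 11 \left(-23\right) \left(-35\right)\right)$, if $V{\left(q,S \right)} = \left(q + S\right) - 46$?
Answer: $-33241927 + 8641 \sqrt{12155} \approx -3.2289 \cdot 10^{7}$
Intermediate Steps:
$Z{\left(T,B \right)} = 70 + 2 B$
$V{\left(q,S \right)} = -46 + S + q$ ($V{\left(q,S \right)} = \left(S + q\right) - 46 = -46 + S + q$)
$\left(-3847 + \sqrt{12121 + V{\left(9,71 \right)}}\right) \left(Z{\left(97,-142 \right)} + 11 \left(-23\right) \left(-35\right)\right) = \left(-3847 + \sqrt{12121 + \left(-46 + 71 + 9\right)}\right) \left(\left(70 + 2 \left(-142\right)\right) + 11 \left(-23\right) \left(-35\right)\right) = \left(-3847 + \sqrt{12121 + 34}\right) \left(\left(70 - 284\right) - -8855\right) = \left(-3847 + \sqrt{12155}\right) \left(-214 + 8855\right) = \left(-3847 + \sqrt{12155}\right) 8641 = -33241927 + 8641 \sqrt{12155}$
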